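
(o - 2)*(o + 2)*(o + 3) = o^3 + 3*o^2 - 4*o - 12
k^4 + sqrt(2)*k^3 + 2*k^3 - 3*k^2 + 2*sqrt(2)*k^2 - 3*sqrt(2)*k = k*(k - 1)*(k + 3)*(k + sqrt(2))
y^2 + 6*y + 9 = (y + 3)^2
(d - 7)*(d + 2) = d^2 - 5*d - 14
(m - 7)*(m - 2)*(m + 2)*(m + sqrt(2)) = m^4 - 7*m^3 + sqrt(2)*m^3 - 7*sqrt(2)*m^2 - 4*m^2 - 4*sqrt(2)*m + 28*m + 28*sqrt(2)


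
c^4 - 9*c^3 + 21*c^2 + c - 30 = (c - 5)*(c - 3)*(c - 2)*(c + 1)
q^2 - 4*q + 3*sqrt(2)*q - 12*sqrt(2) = (q - 4)*(q + 3*sqrt(2))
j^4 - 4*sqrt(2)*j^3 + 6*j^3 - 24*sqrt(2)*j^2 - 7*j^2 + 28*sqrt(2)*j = j*(j - 1)*(j + 7)*(j - 4*sqrt(2))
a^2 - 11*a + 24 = (a - 8)*(a - 3)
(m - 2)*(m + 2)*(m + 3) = m^3 + 3*m^2 - 4*m - 12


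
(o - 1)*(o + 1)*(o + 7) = o^3 + 7*o^2 - o - 7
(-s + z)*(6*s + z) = -6*s^2 + 5*s*z + z^2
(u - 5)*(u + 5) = u^2 - 25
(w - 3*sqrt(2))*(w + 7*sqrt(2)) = w^2 + 4*sqrt(2)*w - 42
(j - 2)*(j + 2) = j^2 - 4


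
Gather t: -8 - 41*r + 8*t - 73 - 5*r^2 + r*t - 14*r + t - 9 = -5*r^2 - 55*r + t*(r + 9) - 90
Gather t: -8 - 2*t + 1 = -2*t - 7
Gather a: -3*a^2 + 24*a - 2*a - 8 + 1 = -3*a^2 + 22*a - 7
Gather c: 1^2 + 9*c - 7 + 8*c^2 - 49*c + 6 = 8*c^2 - 40*c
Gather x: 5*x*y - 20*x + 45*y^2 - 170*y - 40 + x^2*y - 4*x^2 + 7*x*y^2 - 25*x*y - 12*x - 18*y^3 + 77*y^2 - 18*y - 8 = x^2*(y - 4) + x*(7*y^2 - 20*y - 32) - 18*y^3 + 122*y^2 - 188*y - 48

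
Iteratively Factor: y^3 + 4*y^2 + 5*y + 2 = (y + 2)*(y^2 + 2*y + 1) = (y + 1)*(y + 2)*(y + 1)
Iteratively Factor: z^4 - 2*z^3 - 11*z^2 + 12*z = (z - 1)*(z^3 - z^2 - 12*z) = (z - 4)*(z - 1)*(z^2 + 3*z) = z*(z - 4)*(z - 1)*(z + 3)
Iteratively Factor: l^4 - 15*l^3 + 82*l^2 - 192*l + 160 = (l - 4)*(l^3 - 11*l^2 + 38*l - 40) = (l - 4)*(l - 2)*(l^2 - 9*l + 20) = (l - 4)^2*(l - 2)*(l - 5)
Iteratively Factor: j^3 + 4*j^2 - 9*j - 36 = (j + 3)*(j^2 + j - 12) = (j + 3)*(j + 4)*(j - 3)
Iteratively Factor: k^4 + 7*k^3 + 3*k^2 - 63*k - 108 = (k + 3)*(k^3 + 4*k^2 - 9*k - 36) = (k + 3)^2*(k^2 + k - 12) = (k + 3)^2*(k + 4)*(k - 3)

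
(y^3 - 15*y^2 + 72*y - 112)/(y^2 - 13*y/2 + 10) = 2*(y^2 - 11*y + 28)/(2*y - 5)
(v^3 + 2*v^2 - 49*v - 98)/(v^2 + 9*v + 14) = v - 7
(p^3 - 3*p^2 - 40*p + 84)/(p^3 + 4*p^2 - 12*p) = (p - 7)/p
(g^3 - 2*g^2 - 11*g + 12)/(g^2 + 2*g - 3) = g - 4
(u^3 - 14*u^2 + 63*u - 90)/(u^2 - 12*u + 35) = (u^2 - 9*u + 18)/(u - 7)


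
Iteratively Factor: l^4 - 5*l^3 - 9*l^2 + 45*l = (l - 3)*(l^3 - 2*l^2 - 15*l) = (l - 5)*(l - 3)*(l^2 + 3*l) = l*(l - 5)*(l - 3)*(l + 3)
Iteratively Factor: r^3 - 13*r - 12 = (r + 1)*(r^2 - r - 12) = (r - 4)*(r + 1)*(r + 3)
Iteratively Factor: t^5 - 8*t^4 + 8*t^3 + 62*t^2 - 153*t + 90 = (t - 2)*(t^4 - 6*t^3 - 4*t^2 + 54*t - 45) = (t - 5)*(t - 2)*(t^3 - t^2 - 9*t + 9) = (t - 5)*(t - 2)*(t + 3)*(t^2 - 4*t + 3) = (t - 5)*(t - 2)*(t - 1)*(t + 3)*(t - 3)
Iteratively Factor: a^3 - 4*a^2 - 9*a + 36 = (a - 3)*(a^2 - a - 12) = (a - 4)*(a - 3)*(a + 3)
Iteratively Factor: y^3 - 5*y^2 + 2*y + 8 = (y + 1)*(y^2 - 6*y + 8) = (y - 2)*(y + 1)*(y - 4)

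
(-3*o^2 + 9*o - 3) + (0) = -3*o^2 + 9*o - 3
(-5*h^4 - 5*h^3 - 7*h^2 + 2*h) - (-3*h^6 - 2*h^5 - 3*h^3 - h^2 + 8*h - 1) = 3*h^6 + 2*h^5 - 5*h^4 - 2*h^3 - 6*h^2 - 6*h + 1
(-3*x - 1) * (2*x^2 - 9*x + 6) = -6*x^3 + 25*x^2 - 9*x - 6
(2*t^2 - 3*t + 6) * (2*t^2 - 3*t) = 4*t^4 - 12*t^3 + 21*t^2 - 18*t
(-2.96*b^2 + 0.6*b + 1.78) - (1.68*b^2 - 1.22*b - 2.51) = -4.64*b^2 + 1.82*b + 4.29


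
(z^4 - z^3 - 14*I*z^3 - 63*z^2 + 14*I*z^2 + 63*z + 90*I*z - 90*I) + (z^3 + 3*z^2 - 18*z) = z^4 - 14*I*z^3 - 60*z^2 + 14*I*z^2 + 45*z + 90*I*z - 90*I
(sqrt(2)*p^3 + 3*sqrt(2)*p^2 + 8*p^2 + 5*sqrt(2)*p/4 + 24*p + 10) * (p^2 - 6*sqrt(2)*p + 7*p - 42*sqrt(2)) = sqrt(2)*p^5 - 4*p^4 + 10*sqrt(2)*p^4 - 40*p^3 - 103*sqrt(2)*p^3/4 - 1885*sqrt(2)*p^2/4 - 89*p^2 - 1068*sqrt(2)*p - 35*p - 420*sqrt(2)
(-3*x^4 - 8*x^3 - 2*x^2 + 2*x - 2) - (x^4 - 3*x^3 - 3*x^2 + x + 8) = -4*x^4 - 5*x^3 + x^2 + x - 10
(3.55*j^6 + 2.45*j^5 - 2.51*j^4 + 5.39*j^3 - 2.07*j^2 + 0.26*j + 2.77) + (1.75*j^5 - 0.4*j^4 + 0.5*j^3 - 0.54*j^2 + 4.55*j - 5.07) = 3.55*j^6 + 4.2*j^5 - 2.91*j^4 + 5.89*j^3 - 2.61*j^2 + 4.81*j - 2.3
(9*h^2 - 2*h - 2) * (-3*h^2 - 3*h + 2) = -27*h^4 - 21*h^3 + 30*h^2 + 2*h - 4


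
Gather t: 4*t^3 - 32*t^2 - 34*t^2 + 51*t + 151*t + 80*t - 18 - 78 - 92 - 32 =4*t^3 - 66*t^2 + 282*t - 220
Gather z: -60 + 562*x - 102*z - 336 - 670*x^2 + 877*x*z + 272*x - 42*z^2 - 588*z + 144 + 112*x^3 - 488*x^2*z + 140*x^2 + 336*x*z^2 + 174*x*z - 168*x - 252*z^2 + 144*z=112*x^3 - 530*x^2 + 666*x + z^2*(336*x - 294) + z*(-488*x^2 + 1051*x - 546) - 252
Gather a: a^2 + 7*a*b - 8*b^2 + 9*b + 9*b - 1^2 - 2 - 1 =a^2 + 7*a*b - 8*b^2 + 18*b - 4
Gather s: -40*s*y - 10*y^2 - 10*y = -40*s*y - 10*y^2 - 10*y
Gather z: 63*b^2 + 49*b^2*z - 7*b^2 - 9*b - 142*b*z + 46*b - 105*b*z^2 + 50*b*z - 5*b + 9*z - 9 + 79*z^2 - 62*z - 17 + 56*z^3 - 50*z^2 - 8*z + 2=56*b^2 + 32*b + 56*z^3 + z^2*(29 - 105*b) + z*(49*b^2 - 92*b - 61) - 24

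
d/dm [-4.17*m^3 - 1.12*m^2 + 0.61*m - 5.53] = -12.51*m^2 - 2.24*m + 0.61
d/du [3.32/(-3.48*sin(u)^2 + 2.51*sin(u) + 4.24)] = (23.1072*sin(u) - 8.3332)*cos(u)/(-3.48*sin(u)^2 + 2.51*sin(u) + 4.24)^2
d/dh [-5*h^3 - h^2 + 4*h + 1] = -15*h^2 - 2*h + 4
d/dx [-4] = 0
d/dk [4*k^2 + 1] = 8*k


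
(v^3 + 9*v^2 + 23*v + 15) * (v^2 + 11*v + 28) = v^5 + 20*v^4 + 150*v^3 + 520*v^2 + 809*v + 420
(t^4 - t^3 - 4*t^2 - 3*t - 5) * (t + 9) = t^5 + 8*t^4 - 13*t^3 - 39*t^2 - 32*t - 45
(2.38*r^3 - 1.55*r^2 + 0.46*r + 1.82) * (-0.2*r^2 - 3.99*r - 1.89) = -0.476*r^5 - 9.1862*r^4 + 1.5943*r^3 + 0.7301*r^2 - 8.1312*r - 3.4398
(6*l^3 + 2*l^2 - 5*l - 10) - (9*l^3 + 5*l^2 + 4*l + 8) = -3*l^3 - 3*l^2 - 9*l - 18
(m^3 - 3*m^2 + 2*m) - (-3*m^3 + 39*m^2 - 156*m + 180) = 4*m^3 - 42*m^2 + 158*m - 180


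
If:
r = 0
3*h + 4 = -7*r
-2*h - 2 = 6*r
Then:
No Solution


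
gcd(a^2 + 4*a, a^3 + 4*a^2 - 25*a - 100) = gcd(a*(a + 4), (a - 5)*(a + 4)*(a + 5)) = a + 4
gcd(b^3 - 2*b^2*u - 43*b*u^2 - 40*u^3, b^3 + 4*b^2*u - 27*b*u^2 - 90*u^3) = 1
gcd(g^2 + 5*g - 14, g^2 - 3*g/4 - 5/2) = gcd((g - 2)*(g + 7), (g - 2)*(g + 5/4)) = g - 2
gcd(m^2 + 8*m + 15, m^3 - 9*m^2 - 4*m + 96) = m + 3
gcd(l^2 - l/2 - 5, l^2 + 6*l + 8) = l + 2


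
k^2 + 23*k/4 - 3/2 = (k - 1/4)*(k + 6)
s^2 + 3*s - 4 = (s - 1)*(s + 4)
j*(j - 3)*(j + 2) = j^3 - j^2 - 6*j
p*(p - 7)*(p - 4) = p^3 - 11*p^2 + 28*p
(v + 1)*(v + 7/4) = v^2 + 11*v/4 + 7/4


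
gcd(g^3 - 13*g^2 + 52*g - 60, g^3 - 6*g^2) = g - 6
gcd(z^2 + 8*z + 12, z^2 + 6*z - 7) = 1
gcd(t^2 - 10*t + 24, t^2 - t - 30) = t - 6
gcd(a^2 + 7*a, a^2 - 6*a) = a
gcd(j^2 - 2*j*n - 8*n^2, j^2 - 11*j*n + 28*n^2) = j - 4*n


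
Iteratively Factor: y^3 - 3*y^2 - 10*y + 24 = (y - 2)*(y^2 - y - 12) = (y - 2)*(y + 3)*(y - 4)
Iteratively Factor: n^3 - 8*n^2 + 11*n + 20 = (n - 4)*(n^2 - 4*n - 5) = (n - 4)*(n + 1)*(n - 5)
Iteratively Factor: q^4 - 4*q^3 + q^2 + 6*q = (q - 3)*(q^3 - q^2 - 2*q) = (q - 3)*(q + 1)*(q^2 - 2*q) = q*(q - 3)*(q + 1)*(q - 2)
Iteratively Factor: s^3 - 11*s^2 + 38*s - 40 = (s - 4)*(s^2 - 7*s + 10) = (s - 5)*(s - 4)*(s - 2)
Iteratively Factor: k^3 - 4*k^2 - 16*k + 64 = (k - 4)*(k^2 - 16) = (k - 4)^2*(k + 4)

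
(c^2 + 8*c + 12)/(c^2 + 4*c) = (c^2 + 8*c + 12)/(c*(c + 4))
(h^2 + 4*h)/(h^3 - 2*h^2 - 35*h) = (h + 4)/(h^2 - 2*h - 35)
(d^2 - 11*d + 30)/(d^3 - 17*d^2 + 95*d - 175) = (d - 6)/(d^2 - 12*d + 35)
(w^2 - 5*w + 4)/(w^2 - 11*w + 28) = (w - 1)/(w - 7)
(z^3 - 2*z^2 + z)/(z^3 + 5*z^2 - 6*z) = (z - 1)/(z + 6)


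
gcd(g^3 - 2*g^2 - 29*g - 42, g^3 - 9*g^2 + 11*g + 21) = g - 7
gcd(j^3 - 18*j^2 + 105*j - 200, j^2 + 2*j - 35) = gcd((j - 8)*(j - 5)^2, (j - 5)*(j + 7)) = j - 5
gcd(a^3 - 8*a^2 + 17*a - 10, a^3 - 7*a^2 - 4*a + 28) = a - 2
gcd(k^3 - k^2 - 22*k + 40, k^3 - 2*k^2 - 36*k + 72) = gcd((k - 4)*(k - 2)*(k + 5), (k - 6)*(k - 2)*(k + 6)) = k - 2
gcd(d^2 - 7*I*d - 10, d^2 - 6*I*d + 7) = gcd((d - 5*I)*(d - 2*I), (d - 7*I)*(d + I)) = 1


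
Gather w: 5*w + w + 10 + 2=6*w + 12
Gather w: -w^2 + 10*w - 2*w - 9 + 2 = -w^2 + 8*w - 7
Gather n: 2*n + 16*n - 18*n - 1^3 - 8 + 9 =0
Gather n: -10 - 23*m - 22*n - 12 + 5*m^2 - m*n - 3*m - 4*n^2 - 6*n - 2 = 5*m^2 - 26*m - 4*n^2 + n*(-m - 28) - 24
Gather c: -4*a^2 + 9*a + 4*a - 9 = -4*a^2 + 13*a - 9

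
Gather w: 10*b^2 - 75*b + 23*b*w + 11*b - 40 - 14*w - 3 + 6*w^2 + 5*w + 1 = 10*b^2 - 64*b + 6*w^2 + w*(23*b - 9) - 42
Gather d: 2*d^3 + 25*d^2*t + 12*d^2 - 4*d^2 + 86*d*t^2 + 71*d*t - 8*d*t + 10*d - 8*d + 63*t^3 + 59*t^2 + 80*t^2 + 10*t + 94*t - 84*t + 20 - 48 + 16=2*d^3 + d^2*(25*t + 8) + d*(86*t^2 + 63*t + 2) + 63*t^3 + 139*t^2 + 20*t - 12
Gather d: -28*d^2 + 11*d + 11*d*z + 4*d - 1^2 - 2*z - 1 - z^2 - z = -28*d^2 + d*(11*z + 15) - z^2 - 3*z - 2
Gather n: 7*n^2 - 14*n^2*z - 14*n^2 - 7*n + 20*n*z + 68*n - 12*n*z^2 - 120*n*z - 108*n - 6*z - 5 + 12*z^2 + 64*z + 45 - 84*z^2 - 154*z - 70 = n^2*(-14*z - 7) + n*(-12*z^2 - 100*z - 47) - 72*z^2 - 96*z - 30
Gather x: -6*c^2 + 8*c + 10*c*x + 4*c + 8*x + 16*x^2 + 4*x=-6*c^2 + 12*c + 16*x^2 + x*(10*c + 12)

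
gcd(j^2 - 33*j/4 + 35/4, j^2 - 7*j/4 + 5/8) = j - 5/4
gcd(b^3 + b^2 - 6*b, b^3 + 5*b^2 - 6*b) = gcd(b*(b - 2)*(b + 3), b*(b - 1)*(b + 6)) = b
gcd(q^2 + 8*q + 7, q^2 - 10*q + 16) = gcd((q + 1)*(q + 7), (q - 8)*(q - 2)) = 1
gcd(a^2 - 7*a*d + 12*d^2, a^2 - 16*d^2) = a - 4*d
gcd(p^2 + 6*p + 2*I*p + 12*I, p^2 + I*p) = 1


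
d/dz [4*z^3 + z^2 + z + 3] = 12*z^2 + 2*z + 1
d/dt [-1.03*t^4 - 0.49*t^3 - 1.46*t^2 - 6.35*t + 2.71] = -4.12*t^3 - 1.47*t^2 - 2.92*t - 6.35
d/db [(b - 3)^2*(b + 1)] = (b - 3)*(3*b - 1)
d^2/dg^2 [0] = 0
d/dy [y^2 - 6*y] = 2*y - 6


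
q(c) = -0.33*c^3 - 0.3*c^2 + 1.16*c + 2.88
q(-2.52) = 3.33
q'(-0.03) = 1.18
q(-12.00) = 516.00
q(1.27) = 3.19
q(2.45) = -0.93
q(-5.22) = 35.59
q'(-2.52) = -3.61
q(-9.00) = 208.71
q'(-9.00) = -73.63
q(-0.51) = 2.25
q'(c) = -0.99*c^2 - 0.6*c + 1.16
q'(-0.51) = 1.21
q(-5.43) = 40.57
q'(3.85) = -15.82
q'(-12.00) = -134.20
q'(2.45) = -6.25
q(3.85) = -15.93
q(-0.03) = 2.84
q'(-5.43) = -24.77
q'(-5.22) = -22.68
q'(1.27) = -1.20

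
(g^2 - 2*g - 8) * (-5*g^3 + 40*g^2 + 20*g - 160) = -5*g^5 + 50*g^4 - 20*g^3 - 520*g^2 + 160*g + 1280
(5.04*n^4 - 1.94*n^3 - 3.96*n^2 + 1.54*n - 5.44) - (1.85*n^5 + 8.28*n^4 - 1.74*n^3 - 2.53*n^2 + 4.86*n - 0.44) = -1.85*n^5 - 3.24*n^4 - 0.2*n^3 - 1.43*n^2 - 3.32*n - 5.0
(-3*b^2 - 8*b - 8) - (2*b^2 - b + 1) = -5*b^2 - 7*b - 9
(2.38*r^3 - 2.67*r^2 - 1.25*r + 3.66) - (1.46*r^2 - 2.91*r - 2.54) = 2.38*r^3 - 4.13*r^2 + 1.66*r + 6.2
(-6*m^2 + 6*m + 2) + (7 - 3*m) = -6*m^2 + 3*m + 9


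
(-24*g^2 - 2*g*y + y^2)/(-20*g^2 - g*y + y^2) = (-6*g + y)/(-5*g + y)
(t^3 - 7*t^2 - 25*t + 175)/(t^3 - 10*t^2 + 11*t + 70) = (t + 5)/(t + 2)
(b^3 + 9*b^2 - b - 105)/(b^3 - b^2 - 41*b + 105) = (b + 5)/(b - 5)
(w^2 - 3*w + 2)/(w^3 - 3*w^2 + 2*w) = 1/w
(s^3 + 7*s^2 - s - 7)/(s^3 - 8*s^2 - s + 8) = (s + 7)/(s - 8)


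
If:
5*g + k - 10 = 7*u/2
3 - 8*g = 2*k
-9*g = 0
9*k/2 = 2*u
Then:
No Solution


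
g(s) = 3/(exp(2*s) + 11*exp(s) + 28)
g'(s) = 3*(-2*exp(2*s) - 11*exp(s))/(exp(2*s) + 11*exp(s) + 28)^2 = (-6*exp(s) - 33)*exp(s)/(exp(2*s) + 11*exp(s) + 28)^2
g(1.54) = 0.03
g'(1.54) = -0.03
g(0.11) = 0.07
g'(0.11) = -0.03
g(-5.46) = 0.11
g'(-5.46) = -0.00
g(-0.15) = 0.08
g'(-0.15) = -0.02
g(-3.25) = 0.11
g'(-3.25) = -0.00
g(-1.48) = 0.10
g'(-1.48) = -0.01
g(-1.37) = 0.10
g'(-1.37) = -0.01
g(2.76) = 0.01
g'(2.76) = -0.01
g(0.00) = 0.08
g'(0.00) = -0.02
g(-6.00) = 0.11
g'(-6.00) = 0.00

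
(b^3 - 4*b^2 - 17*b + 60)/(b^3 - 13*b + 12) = (b - 5)/(b - 1)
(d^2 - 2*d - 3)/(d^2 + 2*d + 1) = (d - 3)/(d + 1)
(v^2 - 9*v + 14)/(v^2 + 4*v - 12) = (v - 7)/(v + 6)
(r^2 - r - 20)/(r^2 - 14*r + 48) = (r^2 - r - 20)/(r^2 - 14*r + 48)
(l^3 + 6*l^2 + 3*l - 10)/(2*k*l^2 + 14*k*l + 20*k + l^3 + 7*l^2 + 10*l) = (l - 1)/(2*k + l)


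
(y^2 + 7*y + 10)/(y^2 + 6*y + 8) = (y + 5)/(y + 4)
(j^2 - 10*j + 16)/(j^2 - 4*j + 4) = (j - 8)/(j - 2)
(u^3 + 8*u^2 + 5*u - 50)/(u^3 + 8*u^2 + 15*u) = (u^2 + 3*u - 10)/(u*(u + 3))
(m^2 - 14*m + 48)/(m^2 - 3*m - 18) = (m - 8)/(m + 3)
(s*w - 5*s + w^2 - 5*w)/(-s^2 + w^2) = (5 - w)/(s - w)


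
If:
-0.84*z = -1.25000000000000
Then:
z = 1.49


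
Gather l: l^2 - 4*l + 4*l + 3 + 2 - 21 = l^2 - 16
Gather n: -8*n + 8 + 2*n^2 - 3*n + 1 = 2*n^2 - 11*n + 9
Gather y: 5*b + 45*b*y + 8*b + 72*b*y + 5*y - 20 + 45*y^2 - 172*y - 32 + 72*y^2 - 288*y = 13*b + 117*y^2 + y*(117*b - 455) - 52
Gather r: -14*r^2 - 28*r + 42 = -14*r^2 - 28*r + 42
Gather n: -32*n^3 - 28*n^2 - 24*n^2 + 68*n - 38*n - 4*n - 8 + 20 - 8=-32*n^3 - 52*n^2 + 26*n + 4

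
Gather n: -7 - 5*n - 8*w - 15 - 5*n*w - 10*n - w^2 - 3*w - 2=n*(-5*w - 15) - w^2 - 11*w - 24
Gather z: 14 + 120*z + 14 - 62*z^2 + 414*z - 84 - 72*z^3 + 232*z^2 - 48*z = -72*z^3 + 170*z^2 + 486*z - 56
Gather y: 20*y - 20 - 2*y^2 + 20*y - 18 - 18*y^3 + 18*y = -18*y^3 - 2*y^2 + 58*y - 38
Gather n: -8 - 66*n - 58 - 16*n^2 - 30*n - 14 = -16*n^2 - 96*n - 80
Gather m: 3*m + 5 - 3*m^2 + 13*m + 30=-3*m^2 + 16*m + 35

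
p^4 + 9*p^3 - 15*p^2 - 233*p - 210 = (p - 5)*(p + 1)*(p + 6)*(p + 7)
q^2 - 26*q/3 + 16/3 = (q - 8)*(q - 2/3)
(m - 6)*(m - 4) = m^2 - 10*m + 24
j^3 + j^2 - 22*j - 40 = (j - 5)*(j + 2)*(j + 4)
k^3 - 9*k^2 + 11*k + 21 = (k - 7)*(k - 3)*(k + 1)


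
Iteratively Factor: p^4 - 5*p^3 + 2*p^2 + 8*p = (p)*(p^3 - 5*p^2 + 2*p + 8) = p*(p - 2)*(p^2 - 3*p - 4) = p*(p - 4)*(p - 2)*(p + 1)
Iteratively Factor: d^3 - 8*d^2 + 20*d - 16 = (d - 2)*(d^2 - 6*d + 8) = (d - 2)^2*(d - 4)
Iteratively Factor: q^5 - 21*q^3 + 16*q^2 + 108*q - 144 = (q + 4)*(q^4 - 4*q^3 - 5*q^2 + 36*q - 36) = (q - 2)*(q + 4)*(q^3 - 2*q^2 - 9*q + 18) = (q - 2)^2*(q + 4)*(q^2 - 9) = (q - 2)^2*(q + 3)*(q + 4)*(q - 3)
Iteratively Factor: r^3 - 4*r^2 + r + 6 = (r - 3)*(r^2 - r - 2) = (r - 3)*(r - 2)*(r + 1)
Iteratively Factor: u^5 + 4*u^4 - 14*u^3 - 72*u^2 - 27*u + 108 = (u - 4)*(u^4 + 8*u^3 + 18*u^2 - 27) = (u - 4)*(u + 3)*(u^3 + 5*u^2 + 3*u - 9) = (u - 4)*(u + 3)^2*(u^2 + 2*u - 3) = (u - 4)*(u + 3)^3*(u - 1)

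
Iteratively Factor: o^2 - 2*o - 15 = (o - 5)*(o + 3)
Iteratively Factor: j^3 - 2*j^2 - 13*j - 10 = (j + 1)*(j^2 - 3*j - 10) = (j + 1)*(j + 2)*(j - 5)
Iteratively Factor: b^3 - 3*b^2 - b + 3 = (b - 3)*(b^2 - 1) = (b - 3)*(b - 1)*(b + 1)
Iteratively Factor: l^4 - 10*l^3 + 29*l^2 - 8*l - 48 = (l - 4)*(l^3 - 6*l^2 + 5*l + 12) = (l - 4)*(l + 1)*(l^2 - 7*l + 12) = (l - 4)*(l - 3)*(l + 1)*(l - 4)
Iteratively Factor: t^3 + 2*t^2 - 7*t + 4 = (t - 1)*(t^2 + 3*t - 4) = (t - 1)*(t + 4)*(t - 1)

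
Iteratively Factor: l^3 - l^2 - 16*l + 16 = (l + 4)*(l^2 - 5*l + 4) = (l - 1)*(l + 4)*(l - 4)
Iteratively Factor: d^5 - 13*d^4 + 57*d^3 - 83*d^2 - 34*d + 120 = (d - 5)*(d^4 - 8*d^3 + 17*d^2 + 2*d - 24) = (d - 5)*(d + 1)*(d^3 - 9*d^2 + 26*d - 24) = (d - 5)*(d - 2)*(d + 1)*(d^2 - 7*d + 12) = (d - 5)*(d - 3)*(d - 2)*(d + 1)*(d - 4)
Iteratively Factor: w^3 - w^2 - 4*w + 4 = (w - 1)*(w^2 - 4) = (w - 2)*(w - 1)*(w + 2)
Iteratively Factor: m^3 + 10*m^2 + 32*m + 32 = (m + 2)*(m^2 + 8*m + 16) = (m + 2)*(m + 4)*(m + 4)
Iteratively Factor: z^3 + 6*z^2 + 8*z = (z + 4)*(z^2 + 2*z) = (z + 2)*(z + 4)*(z)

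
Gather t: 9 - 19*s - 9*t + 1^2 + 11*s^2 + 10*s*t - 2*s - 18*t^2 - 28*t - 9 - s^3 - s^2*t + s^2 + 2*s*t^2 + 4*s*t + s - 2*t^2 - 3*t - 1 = -s^3 + 12*s^2 - 20*s + t^2*(2*s - 20) + t*(-s^2 + 14*s - 40)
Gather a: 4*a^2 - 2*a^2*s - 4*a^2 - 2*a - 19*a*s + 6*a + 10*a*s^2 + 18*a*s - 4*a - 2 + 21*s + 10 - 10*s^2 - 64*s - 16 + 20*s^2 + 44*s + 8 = -2*a^2*s + a*(10*s^2 - s) + 10*s^2 + s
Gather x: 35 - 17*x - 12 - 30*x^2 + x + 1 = -30*x^2 - 16*x + 24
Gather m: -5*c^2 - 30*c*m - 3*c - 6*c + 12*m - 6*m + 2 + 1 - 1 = -5*c^2 - 9*c + m*(6 - 30*c) + 2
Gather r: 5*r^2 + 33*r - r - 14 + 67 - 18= 5*r^2 + 32*r + 35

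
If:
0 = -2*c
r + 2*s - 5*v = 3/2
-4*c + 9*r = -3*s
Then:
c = 0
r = -v - 3/10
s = 3*v + 9/10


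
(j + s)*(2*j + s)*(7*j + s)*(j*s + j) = 14*j^4*s + 14*j^4 + 23*j^3*s^2 + 23*j^3*s + 10*j^2*s^3 + 10*j^2*s^2 + j*s^4 + j*s^3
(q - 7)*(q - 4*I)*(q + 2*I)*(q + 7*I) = q^4 - 7*q^3 + 5*I*q^3 + 22*q^2 - 35*I*q^2 - 154*q + 56*I*q - 392*I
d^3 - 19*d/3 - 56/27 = (d - 8/3)*(d + 1/3)*(d + 7/3)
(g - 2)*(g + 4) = g^2 + 2*g - 8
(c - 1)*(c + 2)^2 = c^3 + 3*c^2 - 4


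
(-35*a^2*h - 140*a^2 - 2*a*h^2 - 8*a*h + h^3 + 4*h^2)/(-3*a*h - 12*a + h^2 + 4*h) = (35*a^2 + 2*a*h - h^2)/(3*a - h)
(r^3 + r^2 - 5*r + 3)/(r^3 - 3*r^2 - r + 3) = (r^2 + 2*r - 3)/(r^2 - 2*r - 3)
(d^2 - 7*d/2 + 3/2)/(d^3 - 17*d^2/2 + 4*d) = (d - 3)/(d*(d - 8))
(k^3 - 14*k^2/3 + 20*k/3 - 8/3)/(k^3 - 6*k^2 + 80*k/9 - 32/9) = 3*(k^2 - 4*k + 4)/(3*k^2 - 16*k + 16)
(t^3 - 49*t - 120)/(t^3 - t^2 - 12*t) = (t^2 - 3*t - 40)/(t*(t - 4))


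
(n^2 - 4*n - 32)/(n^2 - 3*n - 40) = (n + 4)/(n + 5)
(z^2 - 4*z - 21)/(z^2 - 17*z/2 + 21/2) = 2*(z + 3)/(2*z - 3)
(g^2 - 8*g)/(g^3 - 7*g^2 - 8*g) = 1/(g + 1)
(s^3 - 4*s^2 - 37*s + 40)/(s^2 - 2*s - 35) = (s^2 - 9*s + 8)/(s - 7)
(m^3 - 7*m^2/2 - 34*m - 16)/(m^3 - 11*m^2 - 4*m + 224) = (m + 1/2)/(m - 7)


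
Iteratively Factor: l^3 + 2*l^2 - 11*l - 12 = (l + 4)*(l^2 - 2*l - 3) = (l - 3)*(l + 4)*(l + 1)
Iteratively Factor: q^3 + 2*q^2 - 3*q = (q)*(q^2 + 2*q - 3) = q*(q - 1)*(q + 3)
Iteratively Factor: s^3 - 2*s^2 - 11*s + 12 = (s - 4)*(s^2 + 2*s - 3) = (s - 4)*(s - 1)*(s + 3)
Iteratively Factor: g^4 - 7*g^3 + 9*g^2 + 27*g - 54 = (g - 3)*(g^3 - 4*g^2 - 3*g + 18) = (g - 3)^2*(g^2 - g - 6) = (g - 3)^2*(g + 2)*(g - 3)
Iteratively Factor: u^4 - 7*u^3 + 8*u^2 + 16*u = (u - 4)*(u^3 - 3*u^2 - 4*u) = u*(u - 4)*(u^2 - 3*u - 4) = u*(u - 4)^2*(u + 1)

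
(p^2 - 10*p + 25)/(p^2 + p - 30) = (p - 5)/(p + 6)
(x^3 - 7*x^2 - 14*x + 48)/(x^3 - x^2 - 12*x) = (x^2 - 10*x + 16)/(x*(x - 4))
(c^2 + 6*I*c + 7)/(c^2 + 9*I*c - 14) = (c - I)/(c + 2*I)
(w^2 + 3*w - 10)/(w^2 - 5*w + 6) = (w + 5)/(w - 3)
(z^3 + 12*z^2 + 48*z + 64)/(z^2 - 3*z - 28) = (z^2 + 8*z + 16)/(z - 7)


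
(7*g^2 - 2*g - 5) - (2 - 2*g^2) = 9*g^2 - 2*g - 7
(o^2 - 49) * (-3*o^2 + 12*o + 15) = -3*o^4 + 12*o^3 + 162*o^2 - 588*o - 735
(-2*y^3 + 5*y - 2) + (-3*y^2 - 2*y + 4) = -2*y^3 - 3*y^2 + 3*y + 2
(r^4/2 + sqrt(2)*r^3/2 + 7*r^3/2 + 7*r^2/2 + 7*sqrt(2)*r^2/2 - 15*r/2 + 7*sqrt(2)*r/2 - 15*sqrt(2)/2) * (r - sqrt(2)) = r^5/2 + 7*r^4/2 + 5*r^3/2 - 29*r^2/2 - 7*r + 15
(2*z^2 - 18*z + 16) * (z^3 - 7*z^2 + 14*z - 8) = 2*z^5 - 32*z^4 + 170*z^3 - 380*z^2 + 368*z - 128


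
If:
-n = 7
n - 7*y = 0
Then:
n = -7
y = -1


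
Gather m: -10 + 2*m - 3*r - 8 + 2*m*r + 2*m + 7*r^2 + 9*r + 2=m*(2*r + 4) + 7*r^2 + 6*r - 16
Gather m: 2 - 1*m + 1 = 3 - m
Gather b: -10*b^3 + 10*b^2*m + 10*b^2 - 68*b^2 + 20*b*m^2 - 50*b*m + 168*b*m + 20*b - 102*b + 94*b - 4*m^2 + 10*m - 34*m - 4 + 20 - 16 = -10*b^3 + b^2*(10*m - 58) + b*(20*m^2 + 118*m + 12) - 4*m^2 - 24*m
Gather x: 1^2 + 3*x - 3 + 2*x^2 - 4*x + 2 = 2*x^2 - x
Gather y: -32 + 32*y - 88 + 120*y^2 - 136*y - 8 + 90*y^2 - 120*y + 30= 210*y^2 - 224*y - 98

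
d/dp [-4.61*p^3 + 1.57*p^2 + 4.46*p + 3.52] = -13.83*p^2 + 3.14*p + 4.46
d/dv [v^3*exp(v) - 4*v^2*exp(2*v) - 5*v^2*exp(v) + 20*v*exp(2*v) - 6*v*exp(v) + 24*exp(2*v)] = (v^3 - 8*v^2*exp(v) - 2*v^2 + 32*v*exp(v) - 16*v + 68*exp(v) - 6)*exp(v)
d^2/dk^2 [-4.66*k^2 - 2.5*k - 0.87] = -9.32000000000000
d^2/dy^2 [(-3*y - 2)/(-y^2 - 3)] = 2*(4*y^2*(3*y + 2) - (9*y + 2)*(y^2 + 3))/(y^2 + 3)^3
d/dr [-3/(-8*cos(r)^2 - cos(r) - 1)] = 3*(16*cos(r) + 1)*sin(r)/(8*cos(r)^2 + cos(r) + 1)^2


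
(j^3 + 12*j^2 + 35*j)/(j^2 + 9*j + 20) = j*(j + 7)/(j + 4)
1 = 1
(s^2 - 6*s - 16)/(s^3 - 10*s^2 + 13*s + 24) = (s + 2)/(s^2 - 2*s - 3)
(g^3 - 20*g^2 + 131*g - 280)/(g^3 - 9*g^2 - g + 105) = (g - 8)/(g + 3)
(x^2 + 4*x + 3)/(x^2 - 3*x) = (x^2 + 4*x + 3)/(x*(x - 3))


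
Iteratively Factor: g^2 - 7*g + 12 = (g - 3)*(g - 4)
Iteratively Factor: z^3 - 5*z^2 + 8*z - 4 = (z - 1)*(z^2 - 4*z + 4) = (z - 2)*(z - 1)*(z - 2)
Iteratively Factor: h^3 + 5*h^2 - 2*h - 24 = (h + 4)*(h^2 + h - 6) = (h + 3)*(h + 4)*(h - 2)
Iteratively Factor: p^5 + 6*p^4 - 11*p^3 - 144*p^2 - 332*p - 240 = (p + 4)*(p^4 + 2*p^3 - 19*p^2 - 68*p - 60) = (p - 5)*(p + 4)*(p^3 + 7*p^2 + 16*p + 12) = (p - 5)*(p + 3)*(p + 4)*(p^2 + 4*p + 4) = (p - 5)*(p + 2)*(p + 3)*(p + 4)*(p + 2)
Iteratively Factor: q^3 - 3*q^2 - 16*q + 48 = (q - 4)*(q^2 + q - 12) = (q - 4)*(q + 4)*(q - 3)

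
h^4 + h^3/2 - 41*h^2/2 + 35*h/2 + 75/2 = (h - 3)*(h - 5/2)*(h + 1)*(h + 5)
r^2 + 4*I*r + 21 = (r - 3*I)*(r + 7*I)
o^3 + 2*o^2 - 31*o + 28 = (o - 4)*(o - 1)*(o + 7)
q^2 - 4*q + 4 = (q - 2)^2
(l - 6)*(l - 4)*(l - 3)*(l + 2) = l^4 - 11*l^3 + 28*l^2 + 36*l - 144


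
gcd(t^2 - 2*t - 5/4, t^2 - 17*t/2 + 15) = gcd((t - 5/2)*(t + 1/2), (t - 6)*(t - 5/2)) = t - 5/2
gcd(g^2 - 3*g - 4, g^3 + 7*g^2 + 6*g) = g + 1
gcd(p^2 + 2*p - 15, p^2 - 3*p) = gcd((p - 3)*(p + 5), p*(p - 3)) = p - 3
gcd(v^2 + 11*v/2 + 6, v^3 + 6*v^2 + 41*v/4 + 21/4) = v + 3/2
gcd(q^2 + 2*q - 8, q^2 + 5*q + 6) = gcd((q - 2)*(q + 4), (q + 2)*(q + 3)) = 1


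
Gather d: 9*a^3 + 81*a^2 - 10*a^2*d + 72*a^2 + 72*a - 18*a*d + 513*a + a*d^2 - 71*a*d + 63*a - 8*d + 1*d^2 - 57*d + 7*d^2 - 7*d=9*a^3 + 153*a^2 + 648*a + d^2*(a + 8) + d*(-10*a^2 - 89*a - 72)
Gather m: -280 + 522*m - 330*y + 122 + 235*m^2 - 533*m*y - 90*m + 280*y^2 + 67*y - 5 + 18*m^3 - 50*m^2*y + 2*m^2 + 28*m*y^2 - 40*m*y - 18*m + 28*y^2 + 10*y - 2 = 18*m^3 + m^2*(237 - 50*y) + m*(28*y^2 - 573*y + 414) + 308*y^2 - 253*y - 165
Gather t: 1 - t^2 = 1 - t^2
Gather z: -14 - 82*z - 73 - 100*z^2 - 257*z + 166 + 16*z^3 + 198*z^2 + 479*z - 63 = 16*z^3 + 98*z^2 + 140*z + 16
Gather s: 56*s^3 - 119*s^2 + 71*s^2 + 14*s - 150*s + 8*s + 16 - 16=56*s^3 - 48*s^2 - 128*s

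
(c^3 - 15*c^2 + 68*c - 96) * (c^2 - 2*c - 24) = c^5 - 17*c^4 + 74*c^3 + 128*c^2 - 1440*c + 2304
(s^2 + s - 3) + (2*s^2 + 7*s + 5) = 3*s^2 + 8*s + 2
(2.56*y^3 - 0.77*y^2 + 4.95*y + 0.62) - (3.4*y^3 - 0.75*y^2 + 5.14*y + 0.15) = -0.84*y^3 - 0.02*y^2 - 0.19*y + 0.47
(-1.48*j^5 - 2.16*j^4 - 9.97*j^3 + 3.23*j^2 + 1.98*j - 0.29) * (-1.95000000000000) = 2.886*j^5 + 4.212*j^4 + 19.4415*j^3 - 6.2985*j^2 - 3.861*j + 0.5655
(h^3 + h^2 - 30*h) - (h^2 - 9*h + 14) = h^3 - 21*h - 14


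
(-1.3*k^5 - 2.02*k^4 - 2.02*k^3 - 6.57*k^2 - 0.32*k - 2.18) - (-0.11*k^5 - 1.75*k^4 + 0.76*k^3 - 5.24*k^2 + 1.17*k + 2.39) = -1.19*k^5 - 0.27*k^4 - 2.78*k^3 - 1.33*k^2 - 1.49*k - 4.57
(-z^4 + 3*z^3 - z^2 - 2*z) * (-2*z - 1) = 2*z^5 - 5*z^4 - z^3 + 5*z^2 + 2*z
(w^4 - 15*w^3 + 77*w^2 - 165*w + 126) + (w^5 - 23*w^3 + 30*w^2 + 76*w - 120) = w^5 + w^4 - 38*w^3 + 107*w^2 - 89*w + 6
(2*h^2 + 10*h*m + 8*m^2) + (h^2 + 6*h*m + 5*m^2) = 3*h^2 + 16*h*m + 13*m^2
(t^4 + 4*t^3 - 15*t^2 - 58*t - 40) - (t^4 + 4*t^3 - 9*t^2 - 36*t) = -6*t^2 - 22*t - 40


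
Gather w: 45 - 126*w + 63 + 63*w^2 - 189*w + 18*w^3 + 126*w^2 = 18*w^3 + 189*w^2 - 315*w + 108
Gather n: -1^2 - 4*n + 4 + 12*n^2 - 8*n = 12*n^2 - 12*n + 3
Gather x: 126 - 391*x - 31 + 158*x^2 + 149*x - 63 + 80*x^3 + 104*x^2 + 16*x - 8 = 80*x^3 + 262*x^2 - 226*x + 24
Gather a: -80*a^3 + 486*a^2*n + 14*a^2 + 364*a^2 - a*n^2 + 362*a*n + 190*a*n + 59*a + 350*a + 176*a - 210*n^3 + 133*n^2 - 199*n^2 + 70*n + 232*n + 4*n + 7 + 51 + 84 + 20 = -80*a^3 + a^2*(486*n + 378) + a*(-n^2 + 552*n + 585) - 210*n^3 - 66*n^2 + 306*n + 162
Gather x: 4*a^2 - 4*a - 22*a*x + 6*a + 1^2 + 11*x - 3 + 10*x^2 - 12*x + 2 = 4*a^2 + 2*a + 10*x^2 + x*(-22*a - 1)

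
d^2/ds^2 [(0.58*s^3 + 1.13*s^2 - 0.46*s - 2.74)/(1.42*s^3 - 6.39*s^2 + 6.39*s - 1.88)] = (15.082672*s^6 - 37.1420879999999*s^5 - 84.195492*s^4 + 536.521298*s^3 - 958.44462*s^2 + 672.847644*s - 160.991972)/(2.863288*s^9 - 38.654388*s^8 + 212.599134*s^7 - 620.179107*s^6 + 1059.048567*s^5 - 1115.396865*s^4 + 736.559751*s^3 - 298.047492*s^2 + 67.754448*s - 6.644672)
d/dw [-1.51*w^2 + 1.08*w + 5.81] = 1.08 - 3.02*w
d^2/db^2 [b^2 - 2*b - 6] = 2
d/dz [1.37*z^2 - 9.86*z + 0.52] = 2.74*z - 9.86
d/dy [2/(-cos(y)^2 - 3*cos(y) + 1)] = -2*(2*cos(y) + 3)*sin(y)/(sin(y)^2 - 3*cos(y))^2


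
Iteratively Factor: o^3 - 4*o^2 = (o)*(o^2 - 4*o) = o^2*(o - 4)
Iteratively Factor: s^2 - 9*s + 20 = (s - 4)*(s - 5)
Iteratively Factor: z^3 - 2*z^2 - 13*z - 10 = (z + 1)*(z^2 - 3*z - 10) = (z - 5)*(z + 1)*(z + 2)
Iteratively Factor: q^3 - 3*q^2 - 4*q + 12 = (q - 3)*(q^2 - 4) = (q - 3)*(q - 2)*(q + 2)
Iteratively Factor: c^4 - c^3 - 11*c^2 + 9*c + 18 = (c - 3)*(c^3 + 2*c^2 - 5*c - 6) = (c - 3)*(c + 3)*(c^2 - c - 2) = (c - 3)*(c + 1)*(c + 3)*(c - 2)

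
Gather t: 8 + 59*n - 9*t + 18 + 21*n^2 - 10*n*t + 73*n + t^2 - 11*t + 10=21*n^2 + 132*n + t^2 + t*(-10*n - 20) + 36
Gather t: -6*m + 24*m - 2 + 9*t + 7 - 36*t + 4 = 18*m - 27*t + 9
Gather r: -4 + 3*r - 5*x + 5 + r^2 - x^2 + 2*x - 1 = r^2 + 3*r - x^2 - 3*x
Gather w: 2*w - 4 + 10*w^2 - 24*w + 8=10*w^2 - 22*w + 4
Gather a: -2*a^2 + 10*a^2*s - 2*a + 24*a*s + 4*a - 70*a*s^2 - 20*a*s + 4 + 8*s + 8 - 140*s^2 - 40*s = a^2*(10*s - 2) + a*(-70*s^2 + 4*s + 2) - 140*s^2 - 32*s + 12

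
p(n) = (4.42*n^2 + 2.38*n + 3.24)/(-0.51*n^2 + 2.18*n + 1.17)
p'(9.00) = 2.37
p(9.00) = -18.65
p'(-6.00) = 0.33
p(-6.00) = -4.89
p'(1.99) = 5.41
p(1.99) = 7.30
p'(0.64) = 1.60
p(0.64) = 2.79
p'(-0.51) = -1518.50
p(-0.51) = -42.66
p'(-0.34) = -56.03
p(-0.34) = 7.95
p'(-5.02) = 0.39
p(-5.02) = -4.54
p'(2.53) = 8.52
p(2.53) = 10.98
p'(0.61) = 1.51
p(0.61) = 2.74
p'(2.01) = 5.50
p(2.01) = 7.41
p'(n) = (1.02*n - 2.18)*(4.42*n^2 + 2.38*n + 3.24)/(-0.51*n^2 + 2.18*n + 1.17)^2 + (8.84*n + 2.38)/(-0.51*n^2 + 2.18*n + 1.17) = (10.8494*n^2 + 13.6476*n - 4.2786)/(0.2601*n^4 - 2.2236*n^3 + 3.559*n^2 + 5.1012*n + 1.3689)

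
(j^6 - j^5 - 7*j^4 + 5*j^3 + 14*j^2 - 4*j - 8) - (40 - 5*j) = j^6 - j^5 - 7*j^4 + 5*j^3 + 14*j^2 + j - 48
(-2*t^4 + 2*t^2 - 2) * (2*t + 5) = -4*t^5 - 10*t^4 + 4*t^3 + 10*t^2 - 4*t - 10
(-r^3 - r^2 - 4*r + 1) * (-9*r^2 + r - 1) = 9*r^5 + 8*r^4 + 36*r^3 - 12*r^2 + 5*r - 1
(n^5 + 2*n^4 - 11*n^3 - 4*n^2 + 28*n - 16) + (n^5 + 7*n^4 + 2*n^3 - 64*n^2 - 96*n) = 2*n^5 + 9*n^4 - 9*n^3 - 68*n^2 - 68*n - 16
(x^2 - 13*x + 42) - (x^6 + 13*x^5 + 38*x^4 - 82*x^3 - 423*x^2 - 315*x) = -x^6 - 13*x^5 - 38*x^4 + 82*x^3 + 424*x^2 + 302*x + 42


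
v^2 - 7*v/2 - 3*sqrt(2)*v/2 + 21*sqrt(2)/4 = (v - 7/2)*(v - 3*sqrt(2)/2)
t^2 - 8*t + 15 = (t - 5)*(t - 3)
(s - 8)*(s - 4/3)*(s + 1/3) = s^3 - 9*s^2 + 68*s/9 + 32/9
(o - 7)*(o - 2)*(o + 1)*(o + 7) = o^4 - o^3 - 51*o^2 + 49*o + 98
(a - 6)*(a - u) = a^2 - a*u - 6*a + 6*u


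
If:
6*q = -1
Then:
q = -1/6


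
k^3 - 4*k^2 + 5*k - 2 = (k - 2)*(k - 1)^2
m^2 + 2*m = m*(m + 2)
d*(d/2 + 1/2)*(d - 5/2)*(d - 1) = d^4/2 - 5*d^3/4 - d^2/2 + 5*d/4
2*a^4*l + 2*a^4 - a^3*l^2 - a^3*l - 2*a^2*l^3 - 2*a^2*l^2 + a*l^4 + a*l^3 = (-2*a + l)*(-a + l)*(a + l)*(a*l + a)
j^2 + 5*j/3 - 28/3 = (j - 7/3)*(j + 4)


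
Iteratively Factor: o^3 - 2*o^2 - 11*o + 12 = (o - 4)*(o^2 + 2*o - 3) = (o - 4)*(o + 3)*(o - 1)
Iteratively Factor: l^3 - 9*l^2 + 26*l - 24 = (l - 2)*(l^2 - 7*l + 12) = (l - 3)*(l - 2)*(l - 4)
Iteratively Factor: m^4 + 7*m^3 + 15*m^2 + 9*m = (m + 3)*(m^3 + 4*m^2 + 3*m) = m*(m + 3)*(m^2 + 4*m + 3) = m*(m + 3)^2*(m + 1)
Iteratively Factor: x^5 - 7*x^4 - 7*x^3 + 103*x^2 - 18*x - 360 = (x - 5)*(x^4 - 2*x^3 - 17*x^2 + 18*x + 72) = (x - 5)*(x + 2)*(x^3 - 4*x^2 - 9*x + 36) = (x - 5)*(x + 2)*(x + 3)*(x^2 - 7*x + 12) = (x - 5)*(x - 4)*(x + 2)*(x + 3)*(x - 3)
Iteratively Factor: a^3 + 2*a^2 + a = (a + 1)*(a^2 + a) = (a + 1)^2*(a)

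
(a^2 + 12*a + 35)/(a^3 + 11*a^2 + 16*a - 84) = (a + 5)/(a^2 + 4*a - 12)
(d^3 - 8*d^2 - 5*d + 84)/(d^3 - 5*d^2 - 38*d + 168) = (d + 3)/(d + 6)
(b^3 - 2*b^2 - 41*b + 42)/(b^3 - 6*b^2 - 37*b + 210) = (b - 1)/(b - 5)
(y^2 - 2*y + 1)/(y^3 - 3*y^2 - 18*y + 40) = (y^2 - 2*y + 1)/(y^3 - 3*y^2 - 18*y + 40)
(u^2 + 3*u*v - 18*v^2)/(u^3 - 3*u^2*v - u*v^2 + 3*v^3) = (u + 6*v)/(u^2 - v^2)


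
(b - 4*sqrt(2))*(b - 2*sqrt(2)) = b^2 - 6*sqrt(2)*b + 16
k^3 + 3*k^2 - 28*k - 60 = (k - 5)*(k + 2)*(k + 6)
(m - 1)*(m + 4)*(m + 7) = m^3 + 10*m^2 + 17*m - 28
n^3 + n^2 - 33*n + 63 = (n - 3)^2*(n + 7)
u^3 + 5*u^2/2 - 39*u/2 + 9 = (u - 3)*(u - 1/2)*(u + 6)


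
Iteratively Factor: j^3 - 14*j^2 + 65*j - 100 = (j - 5)*(j^2 - 9*j + 20) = (j - 5)^2*(j - 4)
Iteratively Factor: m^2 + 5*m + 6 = (m + 2)*(m + 3)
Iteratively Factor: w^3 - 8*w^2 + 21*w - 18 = (w - 3)*(w^2 - 5*w + 6) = (w - 3)^2*(w - 2)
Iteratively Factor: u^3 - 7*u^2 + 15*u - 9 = (u - 3)*(u^2 - 4*u + 3) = (u - 3)*(u - 1)*(u - 3)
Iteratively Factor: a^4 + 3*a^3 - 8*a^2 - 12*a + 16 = (a - 1)*(a^3 + 4*a^2 - 4*a - 16) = (a - 1)*(a + 4)*(a^2 - 4) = (a - 2)*(a - 1)*(a + 4)*(a + 2)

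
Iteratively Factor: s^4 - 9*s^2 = (s)*(s^3 - 9*s) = s^2*(s^2 - 9) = s^2*(s - 3)*(s + 3)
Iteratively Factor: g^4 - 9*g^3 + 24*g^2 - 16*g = (g - 1)*(g^3 - 8*g^2 + 16*g) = g*(g - 1)*(g^2 - 8*g + 16) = g*(g - 4)*(g - 1)*(g - 4)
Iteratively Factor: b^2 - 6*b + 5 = (b - 1)*(b - 5)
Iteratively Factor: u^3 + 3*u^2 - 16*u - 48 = (u - 4)*(u^2 + 7*u + 12) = (u - 4)*(u + 4)*(u + 3)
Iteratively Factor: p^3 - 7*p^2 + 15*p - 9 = (p - 1)*(p^2 - 6*p + 9) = (p - 3)*(p - 1)*(p - 3)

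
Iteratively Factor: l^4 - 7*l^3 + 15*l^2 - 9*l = (l - 1)*(l^3 - 6*l^2 + 9*l) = (l - 3)*(l - 1)*(l^2 - 3*l) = l*(l - 3)*(l - 1)*(l - 3)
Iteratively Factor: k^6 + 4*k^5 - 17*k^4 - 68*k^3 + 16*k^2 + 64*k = (k)*(k^5 + 4*k^4 - 17*k^3 - 68*k^2 + 16*k + 64) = k*(k - 1)*(k^4 + 5*k^3 - 12*k^2 - 80*k - 64) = k*(k - 1)*(k + 1)*(k^3 + 4*k^2 - 16*k - 64) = k*(k - 4)*(k - 1)*(k + 1)*(k^2 + 8*k + 16) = k*(k - 4)*(k - 1)*(k + 1)*(k + 4)*(k + 4)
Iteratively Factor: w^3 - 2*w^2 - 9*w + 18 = (w + 3)*(w^2 - 5*w + 6) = (w - 3)*(w + 3)*(w - 2)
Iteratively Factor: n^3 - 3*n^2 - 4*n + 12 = (n + 2)*(n^2 - 5*n + 6) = (n - 2)*(n + 2)*(n - 3)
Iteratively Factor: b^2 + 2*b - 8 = (b + 4)*(b - 2)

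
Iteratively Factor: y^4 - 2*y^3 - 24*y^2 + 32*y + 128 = (y - 4)*(y^3 + 2*y^2 - 16*y - 32) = (y - 4)*(y + 2)*(y^2 - 16) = (y - 4)*(y + 2)*(y + 4)*(y - 4)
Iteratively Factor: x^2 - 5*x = (x - 5)*(x)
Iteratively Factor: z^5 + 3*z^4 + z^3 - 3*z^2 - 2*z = (z + 1)*(z^4 + 2*z^3 - z^2 - 2*z) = (z + 1)*(z + 2)*(z^3 - z) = (z + 1)^2*(z + 2)*(z^2 - z) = z*(z + 1)^2*(z + 2)*(z - 1)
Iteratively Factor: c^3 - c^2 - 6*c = (c + 2)*(c^2 - 3*c) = (c - 3)*(c + 2)*(c)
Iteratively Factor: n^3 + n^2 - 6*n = (n)*(n^2 + n - 6) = n*(n + 3)*(n - 2)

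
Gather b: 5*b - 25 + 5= 5*b - 20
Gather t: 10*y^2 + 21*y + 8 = 10*y^2 + 21*y + 8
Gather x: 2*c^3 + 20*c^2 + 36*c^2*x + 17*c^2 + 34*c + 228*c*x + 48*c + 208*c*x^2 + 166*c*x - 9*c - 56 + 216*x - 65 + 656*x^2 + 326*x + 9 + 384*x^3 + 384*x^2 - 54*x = 2*c^3 + 37*c^2 + 73*c + 384*x^3 + x^2*(208*c + 1040) + x*(36*c^2 + 394*c + 488) - 112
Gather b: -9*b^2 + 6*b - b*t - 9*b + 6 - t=-9*b^2 + b*(-t - 3) - t + 6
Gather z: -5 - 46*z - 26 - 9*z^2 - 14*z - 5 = -9*z^2 - 60*z - 36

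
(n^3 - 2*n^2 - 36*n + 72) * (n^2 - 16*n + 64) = n^5 - 18*n^4 + 60*n^3 + 520*n^2 - 3456*n + 4608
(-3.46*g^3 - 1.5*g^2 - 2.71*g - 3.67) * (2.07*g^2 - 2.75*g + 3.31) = -7.1622*g^5 + 6.41*g^4 - 12.9373*g^3 - 5.1094*g^2 + 1.1224*g - 12.1477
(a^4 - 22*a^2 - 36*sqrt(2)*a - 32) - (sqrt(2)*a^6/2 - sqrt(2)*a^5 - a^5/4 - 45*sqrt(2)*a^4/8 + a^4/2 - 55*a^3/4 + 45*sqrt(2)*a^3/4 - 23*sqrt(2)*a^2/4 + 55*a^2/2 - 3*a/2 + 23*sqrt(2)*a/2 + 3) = -sqrt(2)*a^6/2 + a^5/4 + sqrt(2)*a^5 + a^4/2 + 45*sqrt(2)*a^4/8 - 45*sqrt(2)*a^3/4 + 55*a^3/4 - 99*a^2/2 + 23*sqrt(2)*a^2/4 - 95*sqrt(2)*a/2 + 3*a/2 - 35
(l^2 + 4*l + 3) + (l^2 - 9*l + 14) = 2*l^2 - 5*l + 17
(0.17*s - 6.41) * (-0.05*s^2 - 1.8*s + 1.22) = -0.0085*s^3 + 0.0145*s^2 + 11.7454*s - 7.8202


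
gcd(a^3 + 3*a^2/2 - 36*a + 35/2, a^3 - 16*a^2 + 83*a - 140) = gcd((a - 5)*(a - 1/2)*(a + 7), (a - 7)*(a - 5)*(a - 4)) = a - 5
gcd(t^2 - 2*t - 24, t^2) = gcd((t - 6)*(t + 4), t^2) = 1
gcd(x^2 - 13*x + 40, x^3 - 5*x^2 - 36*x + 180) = x - 5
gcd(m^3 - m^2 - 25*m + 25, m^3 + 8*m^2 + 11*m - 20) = m^2 + 4*m - 5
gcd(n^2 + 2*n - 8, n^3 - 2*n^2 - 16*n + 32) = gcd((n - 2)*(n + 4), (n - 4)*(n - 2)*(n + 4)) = n^2 + 2*n - 8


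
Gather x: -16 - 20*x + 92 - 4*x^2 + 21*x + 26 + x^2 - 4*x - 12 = -3*x^2 - 3*x + 90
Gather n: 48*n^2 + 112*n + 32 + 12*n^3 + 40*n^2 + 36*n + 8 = 12*n^3 + 88*n^2 + 148*n + 40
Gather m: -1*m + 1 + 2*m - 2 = m - 1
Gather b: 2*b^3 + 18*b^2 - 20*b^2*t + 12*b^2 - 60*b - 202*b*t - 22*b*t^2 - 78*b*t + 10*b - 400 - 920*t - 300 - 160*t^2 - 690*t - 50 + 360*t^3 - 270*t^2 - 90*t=2*b^3 + b^2*(30 - 20*t) + b*(-22*t^2 - 280*t - 50) + 360*t^3 - 430*t^2 - 1700*t - 750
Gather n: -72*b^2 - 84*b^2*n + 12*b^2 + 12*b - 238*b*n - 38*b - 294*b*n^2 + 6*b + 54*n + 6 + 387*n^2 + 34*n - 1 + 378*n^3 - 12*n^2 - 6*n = -60*b^2 - 20*b + 378*n^3 + n^2*(375 - 294*b) + n*(-84*b^2 - 238*b + 82) + 5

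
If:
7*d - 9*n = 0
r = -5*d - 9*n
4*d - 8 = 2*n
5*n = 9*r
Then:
No Solution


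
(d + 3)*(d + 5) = d^2 + 8*d + 15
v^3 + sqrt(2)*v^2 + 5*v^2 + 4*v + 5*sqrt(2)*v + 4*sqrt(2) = (v + 1)*(v + 4)*(v + sqrt(2))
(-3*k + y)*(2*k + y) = -6*k^2 - k*y + y^2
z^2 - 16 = (z - 4)*(z + 4)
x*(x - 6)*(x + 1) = x^3 - 5*x^2 - 6*x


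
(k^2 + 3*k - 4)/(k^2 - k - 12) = (-k^2 - 3*k + 4)/(-k^2 + k + 12)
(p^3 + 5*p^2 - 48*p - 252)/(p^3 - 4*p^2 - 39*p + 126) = (p + 6)/(p - 3)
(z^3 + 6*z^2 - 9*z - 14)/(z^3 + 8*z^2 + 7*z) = (z - 2)/z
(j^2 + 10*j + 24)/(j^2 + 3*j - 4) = (j + 6)/(j - 1)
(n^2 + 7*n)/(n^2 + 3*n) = (n + 7)/(n + 3)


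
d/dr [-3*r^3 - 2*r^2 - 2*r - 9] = -9*r^2 - 4*r - 2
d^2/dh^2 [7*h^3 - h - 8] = 42*h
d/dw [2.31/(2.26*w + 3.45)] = -5.2206/(2.26*w + 3.45)^2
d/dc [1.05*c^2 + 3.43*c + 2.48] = 2.1*c + 3.43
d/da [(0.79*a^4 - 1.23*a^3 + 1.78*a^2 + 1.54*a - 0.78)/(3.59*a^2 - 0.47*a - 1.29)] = (5.6722*a^5 - 5.5296*a^4 - 2.9202*a^3 - 1.6051*a^2 + 1.008*a - 2.3532)/(12.8881*a^4 - 3.3746*a^3 - 9.0413*a^2 + 1.2126*a + 1.6641)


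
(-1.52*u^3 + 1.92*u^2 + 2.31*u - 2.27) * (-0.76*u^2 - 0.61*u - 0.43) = 1.1552*u^5 - 0.532*u^4 - 2.2732*u^3 - 0.5095*u^2 + 0.3914*u + 0.9761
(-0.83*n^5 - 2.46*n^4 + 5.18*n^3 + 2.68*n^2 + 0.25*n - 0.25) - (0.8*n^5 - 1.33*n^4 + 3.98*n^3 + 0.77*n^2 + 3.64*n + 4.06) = -1.63*n^5 - 1.13*n^4 + 1.2*n^3 + 1.91*n^2 - 3.39*n - 4.31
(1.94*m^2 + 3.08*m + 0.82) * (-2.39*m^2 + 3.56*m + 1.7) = -4.6366*m^4 - 0.454800000000001*m^3 + 12.303*m^2 + 8.1552*m + 1.394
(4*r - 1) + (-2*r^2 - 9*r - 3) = -2*r^2 - 5*r - 4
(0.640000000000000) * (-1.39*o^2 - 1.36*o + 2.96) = -0.8896*o^2 - 0.8704*o + 1.8944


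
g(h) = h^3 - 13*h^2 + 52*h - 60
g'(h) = 3*h^2 - 26*h + 52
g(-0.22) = -72.08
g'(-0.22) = 57.87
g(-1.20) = -142.85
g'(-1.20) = 87.52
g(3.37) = 5.87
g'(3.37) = -1.55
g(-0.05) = -62.63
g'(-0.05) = 53.31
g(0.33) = -44.22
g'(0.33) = 43.75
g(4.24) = 3.00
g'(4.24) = -4.31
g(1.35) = -11.03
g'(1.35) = 22.37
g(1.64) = -5.27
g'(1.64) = 17.43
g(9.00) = 84.00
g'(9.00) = 61.00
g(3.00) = 6.00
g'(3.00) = 1.00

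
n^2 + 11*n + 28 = (n + 4)*(n + 7)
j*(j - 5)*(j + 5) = j^3 - 25*j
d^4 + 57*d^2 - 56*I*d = d*(d - 7*I)*(d - I)*(d + 8*I)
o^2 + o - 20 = (o - 4)*(o + 5)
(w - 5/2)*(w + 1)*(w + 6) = w^3 + 9*w^2/2 - 23*w/2 - 15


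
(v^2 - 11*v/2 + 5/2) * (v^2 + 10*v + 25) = v^4 + 9*v^3/2 - 55*v^2/2 - 225*v/2 + 125/2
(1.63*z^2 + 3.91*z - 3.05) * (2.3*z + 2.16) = 3.749*z^3 + 12.5138*z^2 + 1.4306*z - 6.588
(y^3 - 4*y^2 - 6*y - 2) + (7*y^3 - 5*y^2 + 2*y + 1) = 8*y^3 - 9*y^2 - 4*y - 1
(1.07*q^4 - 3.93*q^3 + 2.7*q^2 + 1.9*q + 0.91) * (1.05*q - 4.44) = 1.1235*q^5 - 8.8773*q^4 + 20.2842*q^3 - 9.993*q^2 - 7.4805*q - 4.0404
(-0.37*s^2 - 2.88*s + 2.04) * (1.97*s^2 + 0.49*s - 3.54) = -0.7289*s^4 - 5.8549*s^3 + 3.9174*s^2 + 11.1948*s - 7.2216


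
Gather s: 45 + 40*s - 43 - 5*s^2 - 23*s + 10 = -5*s^2 + 17*s + 12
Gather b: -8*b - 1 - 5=-8*b - 6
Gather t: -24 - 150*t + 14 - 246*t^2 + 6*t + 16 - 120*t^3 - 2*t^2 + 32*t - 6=-120*t^3 - 248*t^2 - 112*t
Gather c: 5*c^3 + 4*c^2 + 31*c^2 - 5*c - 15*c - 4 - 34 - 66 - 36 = 5*c^3 + 35*c^2 - 20*c - 140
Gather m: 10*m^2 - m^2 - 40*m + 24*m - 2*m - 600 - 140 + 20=9*m^2 - 18*m - 720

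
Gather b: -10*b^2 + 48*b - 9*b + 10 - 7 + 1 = -10*b^2 + 39*b + 4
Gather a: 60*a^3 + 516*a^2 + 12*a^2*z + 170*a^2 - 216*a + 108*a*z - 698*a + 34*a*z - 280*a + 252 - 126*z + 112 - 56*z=60*a^3 + a^2*(12*z + 686) + a*(142*z - 1194) - 182*z + 364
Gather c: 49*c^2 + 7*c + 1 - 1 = 49*c^2 + 7*c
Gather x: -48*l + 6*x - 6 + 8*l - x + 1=-40*l + 5*x - 5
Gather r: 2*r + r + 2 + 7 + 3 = 3*r + 12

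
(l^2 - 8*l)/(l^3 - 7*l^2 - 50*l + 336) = l/(l^2 + l - 42)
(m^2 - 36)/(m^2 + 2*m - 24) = (m - 6)/(m - 4)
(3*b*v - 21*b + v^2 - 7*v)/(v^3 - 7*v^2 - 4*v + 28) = (3*b + v)/(v^2 - 4)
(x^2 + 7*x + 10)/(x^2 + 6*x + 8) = (x + 5)/(x + 4)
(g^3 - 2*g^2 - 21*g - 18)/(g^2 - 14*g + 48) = (g^2 + 4*g + 3)/(g - 8)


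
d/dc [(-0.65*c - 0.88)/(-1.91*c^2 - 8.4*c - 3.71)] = (1.2415*c^2 + 5.46*c - (0.65*c + 0.88)*(3.82*c + 8.4) + 2.4115)/(1.91*c^2 + 8.4*c + 3.71)^2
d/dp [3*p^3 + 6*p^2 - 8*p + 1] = 9*p^2 + 12*p - 8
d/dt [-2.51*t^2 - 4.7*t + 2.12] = -5.02*t - 4.7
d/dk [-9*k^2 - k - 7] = -18*k - 1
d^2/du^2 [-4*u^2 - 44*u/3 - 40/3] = -8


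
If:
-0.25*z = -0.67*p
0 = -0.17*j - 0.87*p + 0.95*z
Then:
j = 3.67866549604917*z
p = 0.373134328358209*z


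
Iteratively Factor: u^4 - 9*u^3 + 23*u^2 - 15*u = (u)*(u^3 - 9*u^2 + 23*u - 15) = u*(u - 3)*(u^2 - 6*u + 5) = u*(u - 5)*(u - 3)*(u - 1)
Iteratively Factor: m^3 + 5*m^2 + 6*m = (m + 2)*(m^2 + 3*m) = (m + 2)*(m + 3)*(m)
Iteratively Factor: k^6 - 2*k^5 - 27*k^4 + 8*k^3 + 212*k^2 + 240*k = (k - 5)*(k^5 + 3*k^4 - 12*k^3 - 52*k^2 - 48*k) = k*(k - 5)*(k^4 + 3*k^3 - 12*k^2 - 52*k - 48) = k*(k - 5)*(k + 2)*(k^3 + k^2 - 14*k - 24) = k*(k - 5)*(k + 2)^2*(k^2 - k - 12) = k*(k - 5)*(k - 4)*(k + 2)^2*(k + 3)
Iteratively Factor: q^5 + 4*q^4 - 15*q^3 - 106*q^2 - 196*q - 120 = (q + 2)*(q^4 + 2*q^3 - 19*q^2 - 68*q - 60) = (q + 2)*(q + 3)*(q^3 - q^2 - 16*q - 20) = (q + 2)^2*(q + 3)*(q^2 - 3*q - 10) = (q - 5)*(q + 2)^2*(q + 3)*(q + 2)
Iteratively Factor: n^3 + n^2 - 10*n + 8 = (n - 2)*(n^2 + 3*n - 4) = (n - 2)*(n + 4)*(n - 1)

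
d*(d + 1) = d^2 + d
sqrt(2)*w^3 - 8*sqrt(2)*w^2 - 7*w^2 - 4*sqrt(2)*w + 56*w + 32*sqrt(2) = (w - 8)*(w - 4*sqrt(2))*(sqrt(2)*w + 1)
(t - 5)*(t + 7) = t^2 + 2*t - 35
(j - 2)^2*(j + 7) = j^3 + 3*j^2 - 24*j + 28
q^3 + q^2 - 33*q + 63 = (q - 3)^2*(q + 7)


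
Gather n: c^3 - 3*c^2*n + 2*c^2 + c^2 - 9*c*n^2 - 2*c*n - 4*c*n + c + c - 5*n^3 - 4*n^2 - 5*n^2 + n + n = c^3 + 3*c^2 + 2*c - 5*n^3 + n^2*(-9*c - 9) + n*(-3*c^2 - 6*c + 2)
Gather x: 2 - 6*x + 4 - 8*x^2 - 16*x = -8*x^2 - 22*x + 6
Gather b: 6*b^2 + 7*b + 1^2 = 6*b^2 + 7*b + 1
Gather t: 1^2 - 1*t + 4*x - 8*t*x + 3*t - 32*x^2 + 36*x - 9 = t*(2 - 8*x) - 32*x^2 + 40*x - 8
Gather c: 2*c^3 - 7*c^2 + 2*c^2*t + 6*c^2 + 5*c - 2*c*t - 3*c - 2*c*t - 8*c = 2*c^3 + c^2*(2*t - 1) + c*(-4*t - 6)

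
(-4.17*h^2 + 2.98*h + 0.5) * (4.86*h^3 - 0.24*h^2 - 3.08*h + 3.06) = -20.2662*h^5 + 15.4836*h^4 + 14.5584*h^3 - 22.0586*h^2 + 7.5788*h + 1.53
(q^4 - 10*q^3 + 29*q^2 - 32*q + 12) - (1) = q^4 - 10*q^3 + 29*q^2 - 32*q + 11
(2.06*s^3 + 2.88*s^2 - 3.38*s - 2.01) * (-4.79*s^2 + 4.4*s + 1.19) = -9.8674*s^5 - 4.7312*s^4 + 31.3136*s^3 - 1.8169*s^2 - 12.8662*s - 2.3919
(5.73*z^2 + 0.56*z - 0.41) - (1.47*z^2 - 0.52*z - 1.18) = 4.26*z^2 + 1.08*z + 0.77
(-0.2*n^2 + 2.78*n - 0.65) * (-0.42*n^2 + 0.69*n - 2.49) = 0.084*n^4 - 1.3056*n^3 + 2.6892*n^2 - 7.3707*n + 1.6185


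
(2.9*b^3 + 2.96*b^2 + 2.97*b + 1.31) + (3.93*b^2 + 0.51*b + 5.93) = 2.9*b^3 + 6.89*b^2 + 3.48*b + 7.24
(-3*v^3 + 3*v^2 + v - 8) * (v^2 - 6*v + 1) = -3*v^5 + 21*v^4 - 20*v^3 - 11*v^2 + 49*v - 8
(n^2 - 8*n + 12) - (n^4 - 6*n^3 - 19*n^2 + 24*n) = -n^4 + 6*n^3 + 20*n^2 - 32*n + 12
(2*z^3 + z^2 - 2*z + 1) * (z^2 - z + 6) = 2*z^5 - z^4 + 9*z^3 + 9*z^2 - 13*z + 6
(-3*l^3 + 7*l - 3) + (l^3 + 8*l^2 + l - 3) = -2*l^3 + 8*l^2 + 8*l - 6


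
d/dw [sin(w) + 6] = cos(w)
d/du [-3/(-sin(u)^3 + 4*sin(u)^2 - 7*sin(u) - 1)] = 3*(-3*sin(u)^2 + 8*sin(u) - 7)*cos(u)/(sin(u)^3 - 4*sin(u)^2 + 7*sin(u) + 1)^2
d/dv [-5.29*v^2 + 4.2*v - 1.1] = 4.2 - 10.58*v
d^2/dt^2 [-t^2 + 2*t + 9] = -2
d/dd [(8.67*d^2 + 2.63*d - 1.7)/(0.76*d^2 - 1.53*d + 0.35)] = (-15.2639*d^2 + 8.653*d - 1.6805)/(0.5776*d^4 - 2.3256*d^3 + 2.8729*d^2 - 1.071*d + 0.1225)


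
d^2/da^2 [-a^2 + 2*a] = -2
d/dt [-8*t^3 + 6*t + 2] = 6 - 24*t^2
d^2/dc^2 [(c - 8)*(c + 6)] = 2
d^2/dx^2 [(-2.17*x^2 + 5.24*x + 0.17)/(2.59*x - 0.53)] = (15.447544 - 1.4210854715202e-14*x)/(17.373979*x^3 - 10.665879*x^2 + 2.182593*x - 0.148877)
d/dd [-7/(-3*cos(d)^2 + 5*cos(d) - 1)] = 7*(6*cos(d) - 5)*sin(d)/(3*cos(d)^2 - 5*cos(d) + 1)^2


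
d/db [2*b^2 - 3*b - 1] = 4*b - 3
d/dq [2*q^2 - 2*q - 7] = 4*q - 2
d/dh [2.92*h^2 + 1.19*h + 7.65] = 5.84*h + 1.19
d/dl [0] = 0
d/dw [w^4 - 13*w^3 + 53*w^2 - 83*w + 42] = 4*w^3 - 39*w^2 + 106*w - 83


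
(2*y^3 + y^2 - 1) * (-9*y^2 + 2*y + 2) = -18*y^5 - 5*y^4 + 6*y^3 + 11*y^2 - 2*y - 2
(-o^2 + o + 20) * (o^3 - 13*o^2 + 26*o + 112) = -o^5 + 14*o^4 - 19*o^3 - 346*o^2 + 632*o + 2240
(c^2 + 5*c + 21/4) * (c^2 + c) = c^4 + 6*c^3 + 41*c^2/4 + 21*c/4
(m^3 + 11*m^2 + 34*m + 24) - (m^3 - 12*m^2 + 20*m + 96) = 23*m^2 + 14*m - 72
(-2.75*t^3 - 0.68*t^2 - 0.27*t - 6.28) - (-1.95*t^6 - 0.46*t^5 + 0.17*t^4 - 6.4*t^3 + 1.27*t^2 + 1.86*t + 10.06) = 1.95*t^6 + 0.46*t^5 - 0.17*t^4 + 3.65*t^3 - 1.95*t^2 - 2.13*t - 16.34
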